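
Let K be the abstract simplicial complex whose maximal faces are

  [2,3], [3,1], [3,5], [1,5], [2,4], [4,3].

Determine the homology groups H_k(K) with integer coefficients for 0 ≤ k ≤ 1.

H_0 ≅ Z,  H_1 ≅ Z^2.

Take the total order 1 < 2 < 3 < 4 < 5 on the vertex set. Then K (dimension 1) consists of the simplices:

  0-simplices (5): [1], [2], [3], [4], [5]
  1-simplices (6): [1,3], [1,5], [2,3], [2,4], [3,4], [3,5]

giving chain groups C_0 ≅ Z^5, C_1 ≅ Z^6.

The boundary map ∂_1: C_1 → C_0 sends each edge [p,q] (with p < q) to q − p.
This gives a 5×6 integer matrix of rank 4; reducing to Smith normal form yields diagonal entries (1,1,1,1).

Computing H_k = (kernel of ∂_k) / (image of ∂_{k+1}):

  H_0: rank C_0 − rank ∂_1 = 5 − 4 = 1, and the invariant factors of ∂_1 are all 1, so H_0 = Z.
  H_1: rank ker ∂_1 − rank ∂_2 = (6 − 4) − 0 = 2, and there is no ∂_2, so H_1 = Z^2.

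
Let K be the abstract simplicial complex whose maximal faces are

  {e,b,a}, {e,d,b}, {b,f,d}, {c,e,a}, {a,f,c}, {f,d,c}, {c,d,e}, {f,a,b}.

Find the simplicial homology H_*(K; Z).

Order the vertices as a < b < c < d < e < f. Listing each simplex with vertices in this order, K has dimension 2 with simplices:

  0-simplices (6): a, b, c, d, e, f
  1-simplices (12): ab, ac, ae, af, bd, be, bf, cd, ce, cf, de, df
  2-simplices (8): abe, abf, ace, acf, bde, bdf, cde, cdf

Hence C_0 ≅ Z^6, C_1 ≅ Z^12, C_2 ≅ Z^8.

∂_1: C_1 → C_0 sends each edge [p,q] (with p < q) to q − p. For instance
  ∂ac = c − a.
This gives a 6×12 integer matrix of rank 5; reducing to Smith normal form yields diagonal entries (1,1,1,1,1).

Boundary ∂_2: C_2 → C_1 maps a triangle to the signed sum of its edges. For instance
  ∂abe = be − ae + ab,
  ∂abf = bf − af + ab.
As a 12×8 matrix over Z this has rank 7, with invariant factors (1,1,1,1,1,1,1).

Reading off H_k = ker ∂_k / im ∂_{k+1}:

  H_0: rank C_0 − rank ∂_1 = 6 − 5 = 1, and the invariant factors of ∂_1 are all 1, so H_0 = Z.
  H_1: rank ker ∂_1 − rank ∂_2 = (12 − 5) − 7 = 0, and the invariant factors of ∂_2 are all 1, so H_1 = 0.
  H_2: rank ker ∂_2 − rank ∂_3 = (8 − 7) − 0 = 1, and there is no ∂_3, so H_2 = Z.

H_0 = Z,  H_1 = 0,  H_2 = Z.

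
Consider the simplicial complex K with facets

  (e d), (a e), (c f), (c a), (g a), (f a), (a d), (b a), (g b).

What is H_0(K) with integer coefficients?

H_0 = Z.

Order the vertices as a < b < c < d < e < f < g. Listing each simplex with vertices in this order, K has dimension 1 with simplices:

  0-simplices (7): a, b, c, d, e, f, g
  1-simplices (9): ab, ac, ad, ae, af, ag, bg, cf, de

giving chain groups C_0 ≅ Z^7, C_1 ≅ Z^9.

Boundary ∂_1: C_1 → C_0 is given by ∂[p,q] = [q] − [p].
As a 7×9 matrix over Z this has rank 6, with invariant factors (1,1,1,1,1,1).

Computing H_k = (kernel of ∂_k) / (image of ∂_{k+1}):

  H_0: rank C_0 − rank ∂_1 = 7 − 6 = 1, and the invariant factors of ∂_1 are all 1, so H_0 ≅ Z.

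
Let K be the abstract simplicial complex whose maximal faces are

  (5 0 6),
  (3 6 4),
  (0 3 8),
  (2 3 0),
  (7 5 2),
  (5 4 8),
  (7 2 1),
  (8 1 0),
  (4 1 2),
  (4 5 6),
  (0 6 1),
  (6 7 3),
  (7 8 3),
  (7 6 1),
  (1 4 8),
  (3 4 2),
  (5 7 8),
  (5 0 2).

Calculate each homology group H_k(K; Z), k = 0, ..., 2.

H_0 = Z,  H_1 = Z^2,  H_2 = Z.

Fix the vertex order 0 < 1 < 2 < 3 < 4 < 5 < 6 < 7 < 8 and write every simplex with vertices in increasing order. Then dim K = 2 and the simplices of K are:

  0-simplices (9): [0], [1], [2], [3], [4], [5], [6], [7], [8]
  1-simplices (27): (27 of them)
  2-simplices (18): [0,1,6], [0,1,8], [0,2,3], [0,2,5], [0,3,8], [0,5,6], [1,2,4], [1,2,7], [1,4,8], [1,6,7], [2,3,4], [2,5,7], [3,4,6], [3,6,7], [3,7,8], [4,5,6], [4,5,8], [5,7,8]

giving chain groups C_0 ≅ Z^9, C_1 ≅ Z^27, C_2 ≅ Z^18.

Boundary ∂_1: C_1 → C_0 sends each edge [p,q] (with p < q) to q − p. For instance
  ∂[2,5] = [5] − [2].
The resulting 9×27 matrix has rank 8, and its Smith normal form has invariant factors (1,1,1,1,1,1,1,1).

∂_2: C_2 → C_1 sends each 2-simplex [p,q,r] to [q,r] − [p,r] + [p,q]. For instance
  ∂[0,2,3] = [2,3] − [0,3] + [0,2],
  ∂[0,1,6] = [1,6] − [0,6] + [0,1].
As a 27×18 matrix over Z this has rank 17, with invariant factors (1,1,1,1,1,1,1,1,1,1,1,1,1,1,1,1,1).

Reading off H_k = ker ∂_k / im ∂_{k+1}:

  H_0: rank C_0 − rank ∂_1 = 9 − 8 = 1, and the invariant factors of ∂_1 are all 1, so H_0 = Z.
  H_1: rank ker ∂_1 − rank ∂_2 = (27 − 8) − 17 = 2, and the invariant factors of ∂_2 are all 1, so H_1 = Z^2.
  H_2: rank ker ∂_2 − rank ∂_3 = (18 − 17) − 0 = 1, and there is no ∂_3, so H_2 = Z.

(K is a triangulation of the torus T^2.)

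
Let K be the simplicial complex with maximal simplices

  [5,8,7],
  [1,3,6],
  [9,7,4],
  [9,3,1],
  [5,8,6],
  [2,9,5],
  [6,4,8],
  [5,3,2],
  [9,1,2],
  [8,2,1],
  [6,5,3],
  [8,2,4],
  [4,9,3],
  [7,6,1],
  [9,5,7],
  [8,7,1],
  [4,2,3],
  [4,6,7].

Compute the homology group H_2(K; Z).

Order the vertices as 1 < 2 < 3 < 4 < 5 < 6 < 7 < 8 < 9. Listing each simplex with vertices in this order, K has dimension 2 with simplices:

  0-simplices (9): [1], [2], [3], [4], [5], [6], [7], [8], [9]
  1-simplices (27): (27 of them)
  2-simplices (18): [1,2,8], [1,2,9], [1,3,6], [1,3,9], [1,6,7], [1,7,8], [2,3,4], [2,3,5], [2,4,8], [2,5,9], [3,4,9], [3,5,6], [4,6,7], [4,6,8], [4,7,9], [5,6,8], [5,7,8], [5,7,9]

giving chain groups C_0 ≅ Z^9, C_1 ≅ Z^27, C_2 ≅ Z^18.

Boundary ∂_1: C_1 → C_0 maps an edge to its endpoints' difference, ∂[p,q] = q − p.
This gives a 9×27 integer matrix of rank 8; reducing to Smith normal form yields diagonal entries (1,1,1,1,1,1,1,1).

Boundary ∂_2: C_2 → C_1 acts by ∂[p,q,r] = [q,r] − [p,r] + [p,q]. For instance
  ∂[3,5,6] = [5,6] − [3,6] + [3,5],
  ∂[1,3,6] = [3,6] − [1,6] + [1,3].
As a 27×18 matrix over Z this has rank 18, with invariant factors (1,1,1,1,1,1,1,1,1,1,1,1,1,1,1,1,1,2).

From H_k ≅ ker(∂_k) / im(∂_{k+1}) we obtain:

  H_2: rank ker ∂_2 − rank ∂_3 = (18 − 18) − 0 = 0, and there is no ∂_3, so H_2 ≅ 0.

H_2 ≅ 0.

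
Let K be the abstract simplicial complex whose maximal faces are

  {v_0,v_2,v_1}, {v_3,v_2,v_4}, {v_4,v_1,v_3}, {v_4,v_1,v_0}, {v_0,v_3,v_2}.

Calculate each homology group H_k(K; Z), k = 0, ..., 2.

H_0 ≅ Z,  H_1 ≅ Z,  H_2 = 0.

Take the total order v_0 < v_1 < v_2 < v_3 < v_4 on the vertex set. Then K (dimension 2) consists of the simplices:

  0-simplices (5): [v_0], [v_1], [v_2], [v_3], [v_4]
  1-simplices (10): [v_0,v_1], [v_0,v_2], [v_0,v_3], [v_0,v_4], [v_1,v_2], [v_1,v_3], [v_1,v_4], [v_2,v_3], [v_2,v_4], [v_3,v_4]
  2-simplices (5): [v_0,v_1,v_2], [v_0,v_1,v_4], [v_0,v_2,v_3], [v_1,v_3,v_4], [v_2,v_3,v_4]

so the chain groups are C_0 ≅ Z^5, C_1 ≅ Z^10, C_2 ≅ Z^5.

Boundary ∂_1: C_1 → C_0 sends each edge [p,q] (with p < q) to q − p. For instance
  ∂[v_2,v_4] = [v_4] − [v_2].
As a 5×10 matrix over Z this has rank 4, with invariant factors (1,1,1,1).

Boundary ∂_2: C_2 → C_1 maps a triangle to the signed sum of its edges. For instance
  ∂[v_2,v_3,v_4] = [v_3,v_4] − [v_2,v_4] + [v_2,v_3],
  ∂[v_0,v_1,v_2] = [v_1,v_2] − [v_0,v_2] + [v_0,v_1].
The resulting 10×5 matrix has rank 5, and its Smith normal form has invariant factors (1,1,1,1,1).

Computing H_k = (kernel of ∂_k) / (image of ∂_{k+1}):

  H_0: rank C_0 − rank ∂_1 = 5 − 4 = 1, and the invariant factors of ∂_1 are all 1, so H_0 ≅ Z.
  H_1: rank ker ∂_1 − rank ∂_2 = (10 − 4) − 5 = 1, and the invariant factors of ∂_2 are all 1, so H_1 ≅ Z.
  H_2: rank ker ∂_2 − rank ∂_3 = (5 − 5) − 0 = 0, and there is no ∂_3, so H_2 ≅ 0.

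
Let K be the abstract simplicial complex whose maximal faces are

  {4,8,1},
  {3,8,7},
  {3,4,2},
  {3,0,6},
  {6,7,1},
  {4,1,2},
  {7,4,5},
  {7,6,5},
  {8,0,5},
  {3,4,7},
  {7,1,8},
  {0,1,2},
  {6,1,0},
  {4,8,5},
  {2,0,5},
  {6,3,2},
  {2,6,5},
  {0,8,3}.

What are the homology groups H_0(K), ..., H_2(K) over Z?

Fix the vertex order 0 < 1 < 2 < 3 < 4 < 5 < 6 < 7 < 8 and write every simplex with vertices in increasing order. Then dim K = 2 and the simplices of K are:

  0-simplices (9): [0], [1], [2], [3], [4], [5], [6], [7], [8]
  1-simplices (27): (27 of them)
  2-simplices (18): [0,1,2], [0,1,6], [0,2,5], [0,3,6], [0,3,8], [0,5,8], [1,2,4], [1,4,8], [1,6,7], [1,7,8], [2,3,4], [2,3,6], [2,5,6], [3,4,7], [3,7,8], [4,5,7], [4,5,8], [5,6,7]

Hence C_0 ≅ Z^9, C_1 ≅ Z^27, C_2 ≅ Z^18.

∂_1: C_1 → C_0 maps an edge to its endpoints' difference, ∂[p,q] = q − p.
The resulting 9×27 matrix has rank 8, and its Smith normal form has invariant factors (1,1,1,1,1,1,1,1).

The boundary map ∂_2: C_2 → C_1 maps a triangle to the signed sum of its edges. For instance
  ∂[1,6,7] = [6,7] − [1,7] + [1,6],
  ∂[5,6,7] = [6,7] − [5,7] + [5,6].
As a 27×18 matrix over Z this has rank 18, with invariant factors (1,1,1,1,1,1,1,1,1,1,1,1,1,1,1,1,1,2).

Computing H_k = (kernel of ∂_k) / (image of ∂_{k+1}):

  H_0: rank C_0 − rank ∂_1 = 9 − 8 = 1, and the invariant factors of ∂_1 are all 1, so H_0 ≅ Z.
  H_1: rank ker ∂_1 − rank ∂_2 = (27 − 8) − 18 = 1, and ∂_2 has invariant factor 2 > 1, so H_1 ≅ Z ⊕ Z/2.
  H_2: rank ker ∂_2 − rank ∂_3 = (18 − 18) − 0 = 0, and there is no ∂_3, so H_2 ≅ 0.

(K is a triangulation of the Klein bottle.)

H_0 = Z,  H_1 = Z ⊕ Z/2,  H_2 = 0.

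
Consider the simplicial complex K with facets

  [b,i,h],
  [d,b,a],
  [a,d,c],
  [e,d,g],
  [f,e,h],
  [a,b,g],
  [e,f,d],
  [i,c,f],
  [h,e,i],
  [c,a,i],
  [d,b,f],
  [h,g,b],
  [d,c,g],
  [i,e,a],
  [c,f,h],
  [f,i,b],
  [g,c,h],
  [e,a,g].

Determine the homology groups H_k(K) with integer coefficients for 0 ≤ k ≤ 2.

Order the vertices as a < b < c < d < e < f < g < h < i. Listing each simplex with vertices in this order, K has dimension 2 with simplices:

  0-simplices (9): a, b, c, d, e, f, g, h, i
  1-simplices (27): ab, ac, ad, ae, ag, ai, bd, bf, bg, bh, bi, cd, cf, cg, ch, ci, de, df, dg, ef, eg, eh, ei, fh, fi, gh, hi
  2-simplices (18): abd, abg, acd, aci, aeg, aei, bdf, bfi, bgh, bhi, cdg, cfh, cfi, cgh, def, deg, efh, ehi

Hence C_0 ≅ Z^9, C_1 ≅ Z^27, C_2 ≅ Z^18.

∂_1: C_1 → C_0 is given by ∂[p,q] = [q] − [p].
This gives a 9×27 integer matrix of rank 8; reducing to Smith normal form yields diagonal entries (1,1,1,1,1,1,1,1).

Boundary ∂_2: C_2 → C_1 sends each 2-simplex [p,q,r] to [q,r] − [p,r] + [p,q]. For instance
  ∂bgh = gh − bh + bg,
  ∂bhi = hi − bi + bh.
This gives a 27×18 integer matrix of rank 18; reducing to Smith normal form yields diagonal entries (1,1,1,1,1,1,1,1,1,1,1,1,1,1,1,1,1,2).

Now H_k = ker ∂_k / im ∂_{k+1}, so:

  H_0: rank C_0 − rank ∂_1 = 9 − 8 = 1, and the invariant factors of ∂_1 are all 1, so H_0 = Z.
  H_1: rank ker ∂_1 − rank ∂_2 = (27 − 8) − 18 = 1, and ∂_2 has invariant factor 2 > 1, so H_1 = Z × Z/2.
  H_2: rank ker ∂_2 − rank ∂_3 = (18 − 18) − 0 = 0, and there is no ∂_3, so H_2 = 0.

H_0 ≅ Z,  H_1 ≅ Z × Z/2,  H_2 = 0.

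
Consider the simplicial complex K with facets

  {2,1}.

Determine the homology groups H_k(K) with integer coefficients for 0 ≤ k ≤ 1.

Take the total order 1 < 2 on the vertex set. Then K (dimension 1) consists of the simplices:

  0-simplices (2): [1], [2]
  1-simplices (1): [1,2]

giving chain groups C_0 ≅ Z^2, C_1 ≅ Z^1.

∂_1: C_1 → C_0 sends each edge [p,q] (with p < q) to q − p. For instance
  ∂[1,2] = [2] − [1].
The resulting 2×1 matrix has rank 1, and its Smith normal form has invariant factors (1).

Reading off H_k = ker ∂_k / im ∂_{k+1}:

  H_0: rank C_0 − rank ∂_1 = 2 − 1 = 1, and the invariant factors of ∂_1 are all 1, so H_0 ≅ Z.
  H_1: rank ker ∂_1 − rank ∂_2 = (1 − 1) − 0 = 0, and there is no ∂_2, so H_1 ≅ 0.

(K is a triangulation of the 1-simplex.)

H_0 ≅ Z,  H_1 = 0.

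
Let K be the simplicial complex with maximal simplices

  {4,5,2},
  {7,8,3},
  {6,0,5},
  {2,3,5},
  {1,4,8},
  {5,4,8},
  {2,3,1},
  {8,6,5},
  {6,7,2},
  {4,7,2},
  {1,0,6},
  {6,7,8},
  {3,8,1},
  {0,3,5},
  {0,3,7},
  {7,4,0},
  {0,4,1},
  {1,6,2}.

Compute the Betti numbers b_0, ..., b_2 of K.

K has 9 vertices, 27 edges, 18 triangles.
rank ∂_0 = 0, rank ∂_1 = 8 ⇒ b_0 = 9 − 0 − 8 = 1; all invariant factors of ∂_1 are 1 so no torsion. So H_0 = Z.
rank ∂_1 = 8, rank ∂_2 = 17 ⇒ b_1 = 27 − 8 − 17 = 2; all invariant factors of ∂_2 are 1 so no torsion. So H_1 = Z^2.
rank ∂_2 = 17, rank ∂_3 = 0 ⇒ b_2 = 18 − 17 − 0 = 1. So H_2 = Z.

b_0 = 1, b_1 = 2, b_2 = 1.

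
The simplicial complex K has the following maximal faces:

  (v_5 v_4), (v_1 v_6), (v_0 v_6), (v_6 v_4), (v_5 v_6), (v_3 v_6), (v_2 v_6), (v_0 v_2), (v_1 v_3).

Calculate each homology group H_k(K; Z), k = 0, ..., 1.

Order the vertices as v_0 < v_1 < v_2 < v_3 < v_4 < v_5 < v_6. Listing each simplex with vertices in this order, K has dimension 1 with simplices:

  0-simplices (7): [v_0], [v_1], [v_2], [v_3], [v_4], [v_5], [v_6]
  1-simplices (9): [v_0,v_2], [v_0,v_6], [v_1,v_3], [v_1,v_6], [v_2,v_6], [v_3,v_6], [v_4,v_5], [v_4,v_6], [v_5,v_6]

giving chain groups C_0 ≅ Z^7, C_1 ≅ Z^9.

The boundary map ∂_1: C_1 → C_0 is given by ∂[p,q] = [q] − [p]. For instance
  ∂[v_0,v_6] = [v_6] − [v_0].
The resulting 7×9 matrix has rank 6, and its Smith normal form has invariant factors (1,1,1,1,1,1).

Reading off H_k = ker ∂_k / im ∂_{k+1}:

  H_0: rank C_0 − rank ∂_1 = 7 − 6 = 1, and the invariant factors of ∂_1 are all 1, so H_0 = Z.
  H_1: rank ker ∂_1 − rank ∂_2 = (9 − 6) − 0 = 3, and there is no ∂_2, so H_1 = Z^3.

As a check, the Euler characteristic is 7 − 9 = -2, which agrees with 1 − 3 = -2.

H_0 ≅ Z,  H_1 ≅ Z^3.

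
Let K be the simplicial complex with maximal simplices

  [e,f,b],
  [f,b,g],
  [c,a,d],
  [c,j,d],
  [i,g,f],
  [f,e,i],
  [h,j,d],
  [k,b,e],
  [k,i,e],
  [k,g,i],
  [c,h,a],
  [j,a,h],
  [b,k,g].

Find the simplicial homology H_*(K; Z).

H_0 = Z^2,  H_1 = Z,  H_2 = Z.

Order the vertices as a < b < c < d < e < f < g < h < i < j < k. Listing each simplex with vertices in this order, K has dimension 2 with simplices:

  0-simplices (11): a, b, c, d, e, f, g, h, i, j, k
  1-simplices (22): ac, ad, ah, aj, be, bf, bg, bk, cd, ch, cj, dh, dj, ef, ei, ek, fg, fi, gi, gk, hj, ik
  2-simplices (13): acd, ach, ahj, bef, bek, bfg, bgk, cdj, dhj, efi, eik, fgi, gik

so the chain groups are C_0 ≅ Z^11, C_1 ≅ Z^22, C_2 ≅ Z^13.

∂_1: C_1 → C_0 sends each edge [p,q] (with p < q) to q − p.
The resulting 11×22 matrix has rank 9, and its Smith normal form has invariant factors (1,1,1,1,1,1,1,1,1).

∂_2: C_2 → C_1 sends each 2-simplex [p,q,r] to [q,r] − [p,r] + [p,q]. For instance
  ∂ach = ch − ah + ac,
  ∂cdj = dj − cj + cd.
The 22×13 boundary matrix has rank 12 and Smith normal form diag(1,1,1,1,1,1,1,1,1,1,1,1).

From H_k ≅ ker(∂_k) / im(∂_{k+1}) we obtain:

  H_0: rank C_0 − rank ∂_1 = 11 − 9 = 2, and the invariant factors of ∂_1 are all 1, so H_0 ≅ Z^2.
  H_1: rank ker ∂_1 − rank ∂_2 = (22 − 9) − 12 = 1, and the invariant factors of ∂_2 are all 1, so H_1 ≅ Z.
  H_2: rank ker ∂_2 − rank ∂_3 = (13 − 12) − 0 = 1, and there is no ∂_3, so H_2 ≅ Z.

As a check, the Euler characteristic is 11 − 22 + 13 = 2, which agrees with 2 − 1 + 1 = 2.
(K is a triangulation of the disjoint union of the Möbius band and the 2-sphere S^2.)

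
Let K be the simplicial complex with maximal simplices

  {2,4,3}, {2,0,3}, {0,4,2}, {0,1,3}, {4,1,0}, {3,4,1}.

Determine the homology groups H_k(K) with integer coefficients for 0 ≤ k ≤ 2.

We work with the vertex ordering 0 < 1 < 2 < 3 < 4. The simplices of K, each written with vertices in increasing order, are:

  0-simplices (5): [0], [1], [2], [3], [4]
  1-simplices (9): [0,1], [0,2], [0,3], [0,4], [1,3], [1,4], [2,3], [2,4], [3,4]
  2-simplices (6): [0,1,3], [0,1,4], [0,2,3], [0,2,4], [1,3,4], [2,3,4]

so the chain groups are C_0 ≅ Z^5, C_1 ≅ Z^9, C_2 ≅ Z^6.

The boundary map ∂_1: C_1 → C_0 sends each edge [p,q] (with p < q) to q − p. For instance
  ∂[2,3] = [3] − [2].
As a 5×9 matrix over Z this has rank 4, with invariant factors (1,1,1,1).

Boundary ∂_2: C_2 → C_1 sends each 2-simplex [p,q,r] to [q,r] − [p,r] + [p,q]. For instance
  ∂[0,2,4] = [2,4] − [0,4] + [0,2],
  ∂[1,3,4] = [3,4] − [1,4] + [1,3].
The resulting 9×6 matrix has rank 5, and its Smith normal form has invariant factors (1,1,1,1,1).

Computing H_k = (kernel of ∂_k) / (image of ∂_{k+1}):

  H_0: rank C_0 − rank ∂_1 = 5 − 4 = 1, and the invariant factors of ∂_1 are all 1, so H_0 = Z.
  H_1: rank ker ∂_1 − rank ∂_2 = (9 − 4) − 5 = 0, and the invariant factors of ∂_2 are all 1, so H_1 = 0.
  H_2: rank ker ∂_2 − rank ∂_3 = (6 − 5) − 0 = 1, and there is no ∂_3, so H_2 = Z.

As a check, the Euler characteristic is 5 − 9 + 6 = 2, which agrees with 1 − 0 + 1 = 2.

H_0 ≅ Z,  H_1 = 0,  H_2 ≅ Z.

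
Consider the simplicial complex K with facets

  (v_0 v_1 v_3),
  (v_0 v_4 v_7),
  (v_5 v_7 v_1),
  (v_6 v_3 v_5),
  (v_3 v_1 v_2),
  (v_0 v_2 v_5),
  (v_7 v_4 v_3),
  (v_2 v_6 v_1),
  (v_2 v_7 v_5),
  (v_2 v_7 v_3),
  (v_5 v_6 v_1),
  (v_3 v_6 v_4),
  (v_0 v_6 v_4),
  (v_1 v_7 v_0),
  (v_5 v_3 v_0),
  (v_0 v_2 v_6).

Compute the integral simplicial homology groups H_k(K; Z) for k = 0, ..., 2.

H_0 = Z,  H_1 = Z^2,  H_2 = Z.

Order the vertices as v_0 < v_1 < v_2 < v_3 < v_4 < v_5 < v_6 < v_7. Listing each simplex with vertices in this order, K has dimension 2 with simplices:

  0-simplices (8): [v_0], [v_1], [v_2], [v_3], [v_4], [v_5], [v_6], [v_7]
  1-simplices (24): (24 of them)
  2-simplices (16): (16 of them)

giving chain groups C_0 ≅ Z^8, C_1 ≅ Z^24, C_2 ≅ Z^16.

The boundary map ∂_1: C_1 → C_0 maps an edge to its endpoints' difference, ∂[p,q] = q − p. For instance
  ∂[v_2,v_5] = [v_5] − [v_2].
The 8×24 boundary matrix has rank 7 and Smith normal form diag(1,1,1,1,1,1,1).

The boundary map ∂_2: C_2 → C_1 acts by ∂[p,q,r] = [q,r] − [p,r] + [p,q]. For instance
  ∂[v_0,v_3,v_5] = [v_3,v_5] − [v_0,v_5] + [v_0,v_3],
  ∂[v_0,v_1,v_3] = [v_1,v_3] − [v_0,v_3] + [v_0,v_1].
As a 24×16 matrix over Z this has rank 15, with invariant factors (1,1,1,1,1,1,1,1,1,1,1,1,1,1,1).

Now H_k = ker ∂_k / im ∂_{k+1}, so:

  H_0: rank C_0 − rank ∂_1 = 8 − 7 = 1, and the invariant factors of ∂_1 are all 1, so H_0 = Z.
  H_1: rank ker ∂_1 − rank ∂_2 = (24 − 7) − 15 = 2, and the invariant factors of ∂_2 are all 1, so H_1 = Z^2.
  H_2: rank ker ∂_2 − rank ∂_3 = (16 − 15) − 0 = 1, and there is no ∂_3, so H_2 = Z.

As a check, the Euler characteristic is 8 − 24 + 16 = 0, which agrees with 1 − 2 + 1 = 0.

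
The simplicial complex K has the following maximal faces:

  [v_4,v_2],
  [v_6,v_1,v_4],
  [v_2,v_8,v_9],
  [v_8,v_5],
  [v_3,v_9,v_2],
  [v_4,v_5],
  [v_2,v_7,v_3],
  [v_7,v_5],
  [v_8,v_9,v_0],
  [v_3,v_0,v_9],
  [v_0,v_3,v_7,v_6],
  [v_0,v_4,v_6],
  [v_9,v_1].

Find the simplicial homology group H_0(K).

K has 10 vertices, 23 edges, 11 triangles, 1 3-simplex.
rank ∂_0 = 0, rank ∂_1 = 9 ⇒ b_0 = 10 − 0 − 9 = 1; all invariant factors of ∂_1 are 1 so no torsion. So H_0 ≅ Z.

H_0 = Z.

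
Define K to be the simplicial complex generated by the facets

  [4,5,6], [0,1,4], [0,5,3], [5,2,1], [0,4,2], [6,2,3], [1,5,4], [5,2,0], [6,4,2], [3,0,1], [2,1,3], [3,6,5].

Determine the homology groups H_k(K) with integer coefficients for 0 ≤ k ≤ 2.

H_0 = Z,  H_1 = Z/2Z,  H_2 = 0.

We work with the vertex ordering 0 < 1 < 2 < 3 < 4 < 5 < 6. The simplices of K, each written with vertices in increasing order, are:

  0-simplices (7): [0], [1], [2], [3], [4], [5], [6]
  1-simplices (18): [0,1], [0,2], [0,3], [0,4], [0,5], [1,2], [1,3], [1,4], [1,5], [2,3], [2,4], [2,5], [2,6], [3,5], [3,6], [4,5], [4,6], [5,6]
  2-simplices (12): [0,1,3], [0,1,4], [0,2,4], [0,2,5], [0,3,5], [1,2,3], [1,2,5], [1,4,5], [2,3,6], [2,4,6], [3,5,6], [4,5,6]

Hence C_0 ≅ Z^7, C_1 ≅ Z^18, C_2 ≅ Z^12.

Boundary ∂_1: C_1 → C_0 sends each edge [p,q] (with p < q) to q − p.
This gives a 7×18 integer matrix of rank 6; reducing to Smith normal form yields diagonal entries (1,1,1,1,1,1).

∂_2: C_2 → C_1 maps a triangle to the signed sum of its edges. For instance
  ∂[4,5,6] = [5,6] − [4,6] + [4,5],
  ∂[0,1,4] = [1,4] − [0,4] + [0,1].
The resulting 18×12 matrix has rank 12, and its Smith normal form has invariant factors (1,1,1,1,1,1,1,1,1,1,1,2).

Computing H_k = (kernel of ∂_k) / (image of ∂_{k+1}):

  H_0: rank C_0 − rank ∂_1 = 7 − 6 = 1, and the invariant factors of ∂_1 are all 1, so H_0 = Z.
  H_1: rank ker ∂_1 − rank ∂_2 = (18 − 6) − 12 = 0, and ∂_2 has invariant factor 2 > 1, so H_1 = Z/2Z.
  H_2: rank ker ∂_2 − rank ∂_3 = (12 − 12) − 0 = 0, and there is no ∂_3, so H_2 = 0.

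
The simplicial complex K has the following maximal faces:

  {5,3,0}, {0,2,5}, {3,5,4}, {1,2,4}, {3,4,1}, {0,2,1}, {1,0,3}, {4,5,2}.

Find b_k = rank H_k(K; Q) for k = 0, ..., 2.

b_0 = 1, b_1 = 0, b_2 = 1.

Take the total order 0 < 1 < 2 < 3 < 4 < 5 on the vertex set. Then K (dimension 2) consists of the simplices:

  0-simplices (6): [0], [1], [2], [3], [4], [5]
  1-simplices (12): [0,1], [0,2], [0,3], [0,5], [1,2], [1,3], [1,4], [2,4], [2,5], [3,4], [3,5], [4,5]
  2-simplices (8): [0,1,2], [0,1,3], [0,2,5], [0,3,5], [1,2,4], [1,3,4], [2,4,5], [3,4,5]

so the chain groups are C_0 ≅ Z^6, C_1 ≅ Z^12, C_2 ≅ Z^8.

The boundary map ∂_1: C_1 → C_0 maps an edge to its endpoints' difference, ∂[p,q] = q − p. For instance
  ∂[4,5] = [5] − [4].
As a 6×12 matrix over Z this has rank 5, with invariant factors (1,1,1,1,1).

The boundary map ∂_2: C_2 → C_1 sends each 2-simplex [p,q,r] to [q,r] − [p,r] + [p,q]. For instance
  ∂[1,3,4] = [3,4] − [1,4] + [1,3],
  ∂[2,4,5] = [4,5] − [2,5] + [2,4].
This gives a 12×8 integer matrix of rank 7; reducing to Smith normal form yields diagonal entries (1,1,1,1,1,1,1).

Now H_k = ker ∂_k / im ∂_{k+1}, so:

  H_0: rank C_0 − rank ∂_1 = 6 − 5 = 1, and the invariant factors of ∂_1 are all 1, so H_0 ≅ Z.
  H_1: rank ker ∂_1 − rank ∂_2 = (12 − 5) − 7 = 0, and the invariant factors of ∂_2 are all 1, so H_1 ≅ 0.
  H_2: rank ker ∂_2 − rank ∂_3 = (8 − 7) − 0 = 1, and there is no ∂_3, so H_2 ≅ Z.

As a check, the Euler characteristic is 6 − 12 + 8 = 2, which agrees with 1 − 0 + 1 = 2.

Hence the Betti numbers are b_0 = 1, b_1 = 0, b_2 = 1.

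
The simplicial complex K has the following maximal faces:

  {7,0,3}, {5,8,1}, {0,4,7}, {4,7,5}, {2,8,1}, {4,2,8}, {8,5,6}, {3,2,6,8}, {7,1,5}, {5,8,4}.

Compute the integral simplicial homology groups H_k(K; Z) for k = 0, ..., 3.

H_0 = Z,  H_1 = Z,  H_2 = 0,  H_3 = 0.

Fix the vertex order 0 < 1 < 2 < 3 < 4 < 5 < 6 < 7 < 8 and write every simplex with vertices in increasing order. Then dim K = 3 and the simplices of K are:

  0-simplices (9): [0], [1], [2], [3], [4], [5], [6], [7], [8]
  1-simplices (21): [0,3], [0,4], [0,7], [1,2], [1,5], [1,7], [1,8], [2,3], [2,4], [2,6], [2,8], [3,6], [3,7], [3,8], [4,5], [4,7], [4,8], [5,6], [5,7], [5,8], [6,8]
  2-simplices (13): [0,3,7], [0,4,7], [1,2,8], [1,5,7], [1,5,8], [2,3,6], [2,3,8], [2,4,8], [2,6,8], [3,6,8], [4,5,7], [4,5,8], [5,6,8]
  3-simplices (1): [2,3,6,8]

giving chain groups C_0 ≅ Z^9, C_1 ≅ Z^21, C_2 ≅ Z^13, C_3 ≅ Z^1.

∂_1: C_1 → C_0 maps an edge to its endpoints' difference, ∂[p,q] = q − p. For instance
  ∂[3,6] = [6] − [3].
As a 9×21 matrix over Z this has rank 8, with invariant factors (1,1,1,1,1,1,1,1).

Boundary ∂_2: C_2 → C_1 sends each 2-simplex [p,q,r] to [q,r] − [p,r] + [p,q]. For instance
  ∂[4,5,7] = [5,7] − [4,7] + [4,5],
  ∂[3,6,8] = [6,8] − [3,8] + [3,6].
As a 21×13 matrix over Z this has rank 12, with invariant factors (1,1,1,1,1,1,1,1,1,1,1,1).

∂_3: C_3 → C_2 sends each 3-simplex σ to the alternating sum Σ_i (−1)^i (σ with its i-th vertex removed). For instance
  ∂[2,3,6,8] = [3,6,8] − [2,6,8] + [2,3,8] − [2,3,6].
As a 13×1 matrix over Z this has rank 1, with invariant factors (1).

From H_k ≅ ker(∂_k) / im(∂_{k+1}) we obtain:

  H_0: rank C_0 − rank ∂_1 = 9 − 8 = 1, and the invariant factors of ∂_1 are all 1, so H_0 = Z.
  H_1: rank ker ∂_1 − rank ∂_2 = (21 − 8) − 12 = 1, and the invariant factors of ∂_2 are all 1, so H_1 = Z.
  H_2: rank ker ∂_2 − rank ∂_3 = (13 − 12) − 1 = 0, and the invariant factors of ∂_3 are all 1, so H_2 = 0.
  H_3: rank ker ∂_3 − rank ∂_4 = (1 − 1) − 0 = 0, and there is no ∂_4, so H_3 = 0.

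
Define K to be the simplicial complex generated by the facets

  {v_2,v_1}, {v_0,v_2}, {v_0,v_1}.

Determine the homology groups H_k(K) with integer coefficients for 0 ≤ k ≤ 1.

H_0 ≅ Z,  H_1 ≅ Z.

Take the total order v_0 < v_1 < v_2 on the vertex set. Then K (dimension 1) consists of the simplices:

  0-simplices (3): [v_0], [v_1], [v_2]
  1-simplices (3): [v_0,v_1], [v_0,v_2], [v_1,v_2]

Hence C_0 ≅ Z^3, C_1 ≅ Z^3.

The boundary map ∂_1: C_1 → C_0 sends each edge [p,q] (with p < q) to q − p. For instance
  ∂[v_0,v_1] = [v_1] − [v_0].
The 3×3 boundary matrix has rank 2 and Smith normal form diag(1,1).

Computing H_k = (kernel of ∂_k) / (image of ∂_{k+1}):

  H_0: rank C_0 − rank ∂_1 = 3 − 2 = 1, and the invariant factors of ∂_1 are all 1, so H_0 ≅ Z.
  H_1: rank ker ∂_1 − rank ∂_2 = (3 − 2) − 0 = 1, and there is no ∂_2, so H_1 ≅ Z.

(K is a triangulation of the circle S^1.)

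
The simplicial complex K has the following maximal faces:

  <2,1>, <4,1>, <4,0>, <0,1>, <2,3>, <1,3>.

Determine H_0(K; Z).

H_0 ≅ Z.

Fix the vertex order 0 < 1 < 2 < 3 < 4 and write every simplex with vertices in increasing order. Then dim K = 1 and the simplices of K are:

  0-simplices (5): [0], [1], [2], [3], [4]
  1-simplices (6): [0,1], [0,4], [1,2], [1,3], [1,4], [2,3]

giving chain groups C_0 ≅ Z^5, C_1 ≅ Z^6.

The boundary map ∂_1: C_1 → C_0 is given by ∂[p,q] = [q] − [p]. For instance
  ∂[2,3] = [3] − [2].
This gives a 5×6 integer matrix of rank 4; reducing to Smith normal form yields diagonal entries (1,1,1,1).

Now H_k = ker ∂_k / im ∂_{k+1}, so:

  H_0: rank C_0 − rank ∂_1 = 5 − 4 = 1, and the invariant factors of ∂_1 are all 1, so H_0 = Z.

(K is a triangulation of a wedge of 2 circles.)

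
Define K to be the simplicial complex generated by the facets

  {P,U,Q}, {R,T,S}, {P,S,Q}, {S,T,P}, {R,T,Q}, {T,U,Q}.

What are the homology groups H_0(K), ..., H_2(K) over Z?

H_0 ≅ Z,  H_1 ≅ Z,  H_2 = 0.

Fix the vertex order P < Q < R < S < T < U and write every simplex with vertices in increasing order. Then dim K = 2 and the simplices of K are:

  0-simplices (6): P, Q, R, S, T, U
  1-simplices (12): PQ, PS, PT, PU, QR, QS, QT, QU, RS, RT, ST, TU
  2-simplices (6): PQS, PQU, PST, QRT, QTU, RST

giving chain groups C_0 ≅ Z^6, C_1 ≅ Z^12, C_2 ≅ Z^6.

Boundary ∂_1: C_1 → C_0 is given by ∂[p,q] = [q] − [p].
This gives a 6×12 integer matrix of rank 5; reducing to Smith normal form yields diagonal entries (1,1,1,1,1).

∂_2: C_2 → C_1 acts by ∂[p,q,r] = [q,r] − [p,r] + [p,q]. For instance
  ∂PQU = QU − PU + PQ,
  ∂PQS = QS − PS + PQ.
The 12×6 boundary matrix has rank 6 and Smith normal form diag(1,1,1,1,1,1).

Computing H_k = (kernel of ∂_k) / (image of ∂_{k+1}):

  H_0: rank C_0 − rank ∂_1 = 6 − 5 = 1, and the invariant factors of ∂_1 are all 1, so H_0 ≅ Z.
  H_1: rank ker ∂_1 − rank ∂_2 = (12 − 5) − 6 = 1, and the invariant factors of ∂_2 are all 1, so H_1 ≅ Z.
  H_2: rank ker ∂_2 − rank ∂_3 = (6 − 6) − 0 = 0, and there is no ∂_3, so H_2 ≅ 0.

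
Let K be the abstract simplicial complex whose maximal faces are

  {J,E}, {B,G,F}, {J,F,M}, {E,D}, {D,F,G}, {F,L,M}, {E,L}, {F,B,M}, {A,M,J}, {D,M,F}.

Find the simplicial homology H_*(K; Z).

H_0 = Z,  H_1 = Z^2,  H_2 = 0.

K has 9 vertices, 17 edges, 7 triangles.
rank ∂_0 = 0, rank ∂_1 = 8 ⇒ b_0 = 9 − 0 − 8 = 1; all invariant factors of ∂_1 are 1 so no torsion. So H_0 = Z.
rank ∂_1 = 8, rank ∂_2 = 7 ⇒ b_1 = 17 − 8 − 7 = 2; all invariant factors of ∂_2 are 1 so no torsion. So H_1 = Z^2.
rank ∂_2 = 7, rank ∂_3 = 0 ⇒ b_2 = 7 − 7 − 0 = 0. So H_2 = 0.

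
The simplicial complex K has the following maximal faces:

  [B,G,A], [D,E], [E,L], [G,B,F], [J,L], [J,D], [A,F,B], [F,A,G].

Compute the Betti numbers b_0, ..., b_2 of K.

We work with the vertex ordering A < B < D < E < F < G < J < L. The simplices of K, each written with vertices in increasing order, are:

  0-simplices (8): A, B, D, E, F, G, J, L
  1-simplices (10): AB, AF, AG, BF, BG, DE, DJ, EL, FG, JL
  2-simplices (4): ABF, ABG, AFG, BFG

so the chain groups are C_0 ≅ Z^8, C_1 ≅ Z^10, C_2 ≅ Z^4.

∂_1: C_1 → C_0 is given by ∂[p,q] = [q] − [p].
The 8×10 boundary matrix has rank 6 and Smith normal form diag(1,1,1,1,1,1).

∂_2: C_2 → C_1 maps a triangle to the signed sum of its edges. For instance
  ∂ABF = BF − AF + AB,
  ∂AFG = FG − AG + AF.
This gives a 10×4 integer matrix of rank 3; reducing to Smith normal form yields diagonal entries (1,1,1).

Computing H_k = (kernel of ∂_k) / (image of ∂_{k+1}):

  H_0: rank C_0 − rank ∂_1 = 8 − 6 = 2, and the invariant factors of ∂_1 are all 1, so H_0 = Z^2.
  H_1: rank ker ∂_1 − rank ∂_2 = (10 − 6) − 3 = 1, and the invariant factors of ∂_2 are all 1, so H_1 = Z.
  H_2: rank ker ∂_2 − rank ∂_3 = (4 − 3) − 0 = 1, and there is no ∂_3, so H_2 = Z.

(K is a triangulation of the disjoint union of the 2-sphere S^2 and the circle S^1.)

Hence the Betti numbers are b_0 = 2, b_1 = 1, b_2 = 1.

b_0 = 2, b_1 = 1, b_2 = 1.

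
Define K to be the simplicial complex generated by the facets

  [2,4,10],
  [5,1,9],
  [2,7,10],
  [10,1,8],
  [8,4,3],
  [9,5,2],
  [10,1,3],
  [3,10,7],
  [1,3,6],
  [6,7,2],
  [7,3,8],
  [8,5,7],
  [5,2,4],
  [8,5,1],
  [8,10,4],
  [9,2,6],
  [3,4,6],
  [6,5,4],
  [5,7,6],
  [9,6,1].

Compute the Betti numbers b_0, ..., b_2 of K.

b_0 = 1, b_1 = 1, b_2 = 0.

We work with the vertex ordering 1 < 2 < 3 < 4 < 5 < 6 < 7 < 8 < 9 < 10. The simplices of K, each written with vertices in increasing order, are:

  0-simplices (10): [1], [2], [3], [4], [5], [6], [7], [8], [9], [10]
  1-simplices (30): (30 of them)
  2-simplices (20): (20 of them)

giving chain groups C_0 ≅ Z^10, C_1 ≅ Z^30, C_2 ≅ Z^20.

∂_1: C_1 → C_0 sends each edge [p,q] (with p < q) to q − p.
The resulting 10×30 matrix has rank 9, and its Smith normal form has invariant factors (1,1,1,1,1,1,1,1,1).

The boundary map ∂_2: C_2 → C_1 maps a triangle to the signed sum of its edges. For instance
  ∂[1,6,9] = [6,9] − [1,9] + [1,6],
  ∂[2,6,9] = [6,9] − [2,9] + [2,6].
The 30×20 boundary matrix has rank 20 and Smith normal form diag(1,1,1,1,1,1,1,1,1,1,1,1,1,1,1,1,1,1,1,2).

Now H_k = ker ∂_k / im ∂_{k+1}, so:

  H_0: rank C_0 − rank ∂_1 = 10 − 9 = 1, and the invariant factors of ∂_1 are all 1, so H_0 = Z.
  H_1: rank ker ∂_1 − rank ∂_2 = (30 − 9) − 20 = 1, and ∂_2 has invariant factor 2 > 1, so H_1 = Z ⊕ Z/2Z.
  H_2: rank ker ∂_2 − rank ∂_3 = (20 − 20) − 0 = 0, and there is no ∂_3, so H_2 = 0.

Hence the Betti numbers are b_0 = 1, b_1 = 1, b_2 = 0.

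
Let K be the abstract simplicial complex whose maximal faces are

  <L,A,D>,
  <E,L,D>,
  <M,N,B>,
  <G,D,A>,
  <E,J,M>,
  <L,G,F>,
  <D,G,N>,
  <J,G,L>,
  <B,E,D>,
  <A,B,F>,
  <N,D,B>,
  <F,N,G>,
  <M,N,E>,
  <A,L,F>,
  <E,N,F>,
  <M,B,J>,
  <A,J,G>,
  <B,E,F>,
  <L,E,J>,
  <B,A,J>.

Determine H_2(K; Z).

H_2 ≅ 0.

Take the total order A < B < D < E < F < G < J < L < M < N on the vertex set. Then K (dimension 2) consists of the simplices:

  0-simplices (10): A, B, D, E, F, G, J, L, M, N
  1-simplices (30): AB, AD, AF, AG, AJ, AL, BD, BE, BF, BJ, BM, BN, DE, DG, DL, DN, EF, EJ, EL, EM, EN, FG, FL, FN, GJ, GL, GN, JL, JM, MN
  2-simplices (20): ABF, ABJ, ADG, ADL, AFL, AGJ, BDE, BDN, BEF, BJM, BMN, DEL, DGN, EFN, EJL, EJM, EMN, FGL, FGN, GJL

Hence C_0 ≅ Z^10, C_1 ≅ Z^30, C_2 ≅ Z^20.

∂_1: C_1 → C_0 is given by ∂[p,q] = [q] − [p].
As a 10×30 matrix over Z this has rank 9, with invariant factors (1,1,1,1,1,1,1,1,1).

∂_2: C_2 → C_1 acts by ∂[p,q,r] = [q,r] − [p,r] + [p,q]. For instance
  ∂ADL = DL − AL + AD,
  ∂FGN = GN − FN + FG.
The resulting 30×20 matrix has rank 20, and its Smith normal form has invariant factors (1,1,1,1,1,1,1,1,1,1,1,1,1,1,1,1,1,1,1,2).

Now H_k = ker ∂_k / im ∂_{k+1}, so:

  H_2: rank ker ∂_2 − rank ∂_3 = (20 − 20) − 0 = 0, and there is no ∂_3, so H_2 = 0.

(K is a triangulation of the Klein bottle.)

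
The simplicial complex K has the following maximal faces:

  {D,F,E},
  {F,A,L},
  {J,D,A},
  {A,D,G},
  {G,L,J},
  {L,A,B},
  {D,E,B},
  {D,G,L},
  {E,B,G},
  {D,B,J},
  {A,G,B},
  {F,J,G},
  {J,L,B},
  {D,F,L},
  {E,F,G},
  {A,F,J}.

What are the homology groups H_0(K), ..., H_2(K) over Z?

H_0 ≅ Z,  H_1 ≅ Z^2,  H_2 ≅ Z.

K has 8 vertices, 24 edges, 16 triangles.
rank ∂_0 = 0, rank ∂_1 = 7 ⇒ b_0 = 8 − 0 − 7 = 1; all invariant factors of ∂_1 are 1 so no torsion. So H_0 ≅ Z.
rank ∂_1 = 7, rank ∂_2 = 15 ⇒ b_1 = 24 − 7 − 15 = 2; all invariant factors of ∂_2 are 1 so no torsion. So H_1 ≅ Z^2.
rank ∂_2 = 15, rank ∂_3 = 0 ⇒ b_2 = 16 − 15 − 0 = 1. So H_2 ≅ Z.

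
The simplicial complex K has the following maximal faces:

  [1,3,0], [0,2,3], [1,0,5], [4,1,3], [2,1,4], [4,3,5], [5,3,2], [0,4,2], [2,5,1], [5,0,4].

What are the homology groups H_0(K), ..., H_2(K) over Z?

H_0 ≅ Z,  H_1 ≅ Z/2,  H_2 = 0.

Order the vertices as 0 < 1 < 2 < 3 < 4 < 5. Listing each simplex with vertices in this order, K has dimension 2 with simplices:

  0-simplices (6): [0], [1], [2], [3], [4], [5]
  1-simplices (15): [0,1], [0,2], [0,3], [0,4], [0,5], [1,2], [1,3], [1,4], [1,5], [2,3], [2,4], [2,5], [3,4], [3,5], [4,5]
  2-simplices (10): [0,1,3], [0,1,5], [0,2,3], [0,2,4], [0,4,5], [1,2,4], [1,2,5], [1,3,4], [2,3,5], [3,4,5]

so the chain groups are C_0 ≅ Z^6, C_1 ≅ Z^15, C_2 ≅ Z^10.

Boundary ∂_1: C_1 → C_0 sends each edge [p,q] (with p < q) to q − p. For instance
  ∂[1,2] = [2] − [1].
The 6×15 boundary matrix has rank 5 and Smith normal form diag(1,1,1,1,1).

Boundary ∂_2: C_2 → C_1 maps a triangle to the signed sum of its edges. For instance
  ∂[2,3,5] = [3,5] − [2,5] + [2,3],
  ∂[0,1,3] = [1,3] − [0,3] + [0,1].
The 15×10 boundary matrix has rank 10 and Smith normal form diag(1,1,1,1,1,1,1,1,1,2).

Now H_k = ker ∂_k / im ∂_{k+1}, so:

  H_0: rank C_0 − rank ∂_1 = 6 − 5 = 1, and the invariant factors of ∂_1 are all 1, so H_0 = Z.
  H_1: rank ker ∂_1 − rank ∂_2 = (15 − 5) − 10 = 0, and ∂_2 has invariant factor 2 > 1, so H_1 = Z/2.
  H_2: rank ker ∂_2 − rank ∂_3 = (10 − 10) − 0 = 0, and there is no ∂_3, so H_2 = 0.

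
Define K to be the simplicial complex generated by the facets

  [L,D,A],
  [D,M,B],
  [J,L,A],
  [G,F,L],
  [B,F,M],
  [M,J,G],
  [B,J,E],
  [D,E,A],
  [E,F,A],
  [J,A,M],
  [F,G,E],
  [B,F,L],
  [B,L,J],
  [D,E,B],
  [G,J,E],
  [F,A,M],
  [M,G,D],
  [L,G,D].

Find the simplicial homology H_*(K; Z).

Take the total order A < B < D < E < F < G < J < L < M on the vertex set. Then K (dimension 2) consists of the simplices:

  0-simplices (9): A, B, D, E, F, G, J, L, M
  1-simplices (27): AD, AE, AF, AJ, AL, AM, BD, BE, BF, BJ, BL, BM, DE, DG, DL, DM, EF, EG, EJ, FG, FL, FM, GJ, GL, GM, JL, JM
  2-simplices (18): ADE, ADL, AEF, AFM, AJL, AJM, BDE, BDM, BEJ, BFL, BFM, BJL, DGL, DGM, EFG, EGJ, FGL, GJM

giving chain groups C_0 ≅ Z^9, C_1 ≅ Z^27, C_2 ≅ Z^18.

The boundary map ∂_1: C_1 → C_0 sends each edge [p,q] (with p < q) to q − p. For instance
  ∂JL = L − J.
This gives a 9×27 integer matrix of rank 8; reducing to Smith normal form yields diagonal entries (1,1,1,1,1,1,1,1).

Boundary ∂_2: C_2 → C_1 maps a triangle to the signed sum of its edges. For instance
  ∂FGL = GL − FL + FG,
  ∂GJM = JM − GM + GJ.
The resulting 27×18 matrix has rank 17, and its Smith normal form has invariant factors (1,1,1,1,1,1,1,1,1,1,1,1,1,1,1,1,1).

From H_k ≅ ker(∂_k) / im(∂_{k+1}) we obtain:

  H_0: rank C_0 − rank ∂_1 = 9 − 8 = 1, and the invariant factors of ∂_1 are all 1, so H_0 ≅ Z.
  H_1: rank ker ∂_1 − rank ∂_2 = (27 − 8) − 17 = 2, and the invariant factors of ∂_2 are all 1, so H_1 ≅ Z^2.
  H_2: rank ker ∂_2 − rank ∂_3 = (18 − 17) − 0 = 1, and there is no ∂_3, so H_2 ≅ Z.

(K is a triangulation of the torus T^2.)

H_0 ≅ Z,  H_1 ≅ Z^2,  H_2 ≅ Z.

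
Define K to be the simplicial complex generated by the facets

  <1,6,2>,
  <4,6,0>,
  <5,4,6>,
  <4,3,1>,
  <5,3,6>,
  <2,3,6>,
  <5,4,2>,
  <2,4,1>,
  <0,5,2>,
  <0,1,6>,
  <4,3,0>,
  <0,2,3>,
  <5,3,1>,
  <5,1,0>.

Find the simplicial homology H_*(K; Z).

H_0 ≅ Z,  H_1 ≅ Z^2,  H_2 ≅ Z.

Order the vertices as 0 < 1 < 2 < 3 < 4 < 5 < 6. Listing each simplex with vertices in this order, K has dimension 2 with simplices:

  0-simplices (7): [0], [1], [2], [3], [4], [5], [6]
  1-simplices (21): [0,1], [0,2], [0,3], [0,4], [0,5], [0,6], [1,2], [1,3], [1,4], [1,5], [1,6], [2,3], [2,4], [2,5], [2,6], [3,4], [3,5], [3,6], [4,5], [4,6], [5,6]
  2-simplices (14): [0,1,5], [0,1,6], [0,2,3], [0,2,5], [0,3,4], [0,4,6], [1,2,4], [1,2,6], [1,3,4], [1,3,5], [2,3,6], [2,4,5], [3,5,6], [4,5,6]

giving chain groups C_0 ≅ Z^7, C_1 ≅ Z^21, C_2 ≅ Z^14.

∂_1: C_1 → C_0 is given by ∂[p,q] = [q] − [p]. For instance
  ∂[4,5] = [5] − [4].
The 7×21 boundary matrix has rank 6 and Smith normal form diag(1,1,1,1,1,1).

The boundary map ∂_2: C_2 → C_1 sends each 2-simplex [p,q,r] to [q,r] − [p,r] + [p,q]. For instance
  ∂[3,5,6] = [5,6] − [3,6] + [3,5],
  ∂[0,1,6] = [1,6] − [0,6] + [0,1].
This gives a 21×14 integer matrix of rank 13; reducing to Smith normal form yields diagonal entries (1,1,1,1,1,1,1,1,1,1,1,1,1).

Reading off H_k = ker ∂_k / im ∂_{k+1}:

  H_0: rank C_0 − rank ∂_1 = 7 − 6 = 1, and the invariant factors of ∂_1 are all 1, so H_0 = Z.
  H_1: rank ker ∂_1 − rank ∂_2 = (21 − 6) − 13 = 2, and the invariant factors of ∂_2 are all 1, so H_1 = Z^2.
  H_2: rank ker ∂_2 − rank ∂_3 = (14 − 13) − 0 = 1, and there is no ∂_3, so H_2 = Z.

(K is a triangulation of the torus T^2.)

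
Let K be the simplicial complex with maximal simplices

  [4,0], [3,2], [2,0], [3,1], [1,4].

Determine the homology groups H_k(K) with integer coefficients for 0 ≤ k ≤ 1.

H_0 = Z,  H_1 = Z.

Fix the vertex order 0 < 1 < 2 < 3 < 4 and write every simplex with vertices in increasing order. Then dim K = 1 and the simplices of K are:

  0-simplices (5): [0], [1], [2], [3], [4]
  1-simplices (5): [0,2], [0,4], [1,3], [1,4], [2,3]

Hence C_0 ≅ Z^5, C_1 ≅ Z^5.

The boundary map ∂_1: C_1 → C_0 is given by ∂[p,q] = [q] − [p].
The resulting 5×5 matrix has rank 4, and its Smith normal form has invariant factors (1,1,1,1).

Reading off H_k = ker ∂_k / im ∂_{k+1}:

  H_0: rank C_0 − rank ∂_1 = 5 − 4 = 1, and the invariant factors of ∂_1 are all 1, so H_0 = Z.
  H_1: rank ker ∂_1 − rank ∂_2 = (5 − 4) − 0 = 1, and there is no ∂_2, so H_1 = Z.

As a check, the Euler characteristic is 5 − 5 = 0, which agrees with 1 − 1 = 0.
(K is a triangulation of the circle S^1.)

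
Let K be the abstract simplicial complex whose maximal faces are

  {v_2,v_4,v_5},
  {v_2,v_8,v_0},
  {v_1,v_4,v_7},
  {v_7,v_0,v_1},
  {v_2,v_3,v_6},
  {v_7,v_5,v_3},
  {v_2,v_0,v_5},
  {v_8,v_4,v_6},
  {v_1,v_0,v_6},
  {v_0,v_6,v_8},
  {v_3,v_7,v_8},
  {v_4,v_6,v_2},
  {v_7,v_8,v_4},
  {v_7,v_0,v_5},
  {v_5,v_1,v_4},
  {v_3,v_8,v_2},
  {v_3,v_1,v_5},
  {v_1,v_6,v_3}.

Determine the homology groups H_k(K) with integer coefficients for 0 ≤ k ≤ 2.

K has 9 vertices, 27 edges, 18 triangles.
rank ∂_0 = 0, rank ∂_1 = 8 ⇒ b_0 = 9 − 0 − 8 = 1; all invariant factors of ∂_1 are 1 so no torsion. So H_0 ≅ Z.
rank ∂_1 = 8, rank ∂_2 = 18 ⇒ b_1 = 27 − 8 − 18 = 1; ∂_2 has invariant factor(s) [2] giving torsion. So H_1 ≅ Z ⊕ Z/2.
rank ∂_2 = 18, rank ∂_3 = 0 ⇒ b_2 = 18 − 18 − 0 = 0. So H_2 ≅ 0.

H_0 ≅ Z,  H_1 ≅ Z ⊕ Z/2,  H_2 = 0.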